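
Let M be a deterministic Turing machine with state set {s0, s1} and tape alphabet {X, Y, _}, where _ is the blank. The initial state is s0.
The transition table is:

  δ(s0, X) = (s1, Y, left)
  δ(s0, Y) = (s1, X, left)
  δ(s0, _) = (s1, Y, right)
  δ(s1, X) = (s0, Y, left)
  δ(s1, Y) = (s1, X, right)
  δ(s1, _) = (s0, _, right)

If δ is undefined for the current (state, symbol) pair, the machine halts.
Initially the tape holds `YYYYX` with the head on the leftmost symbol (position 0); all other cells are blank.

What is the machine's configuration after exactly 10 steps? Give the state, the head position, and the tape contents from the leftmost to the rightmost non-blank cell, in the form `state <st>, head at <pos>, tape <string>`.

state s0, head at 0, tape XYYYX

state=s0 head=0 tape=_[Y]YYYX   (s0,Y)→(s1,X,left)
state=s1 head=-1 tape=[_]XYYYX   (s1,_)→(s0,_,right)
state=s0 head=0 tape=_[X]YYYX   (s0,X)→(s1,Y,left)
state=s1 head=-1 tape=[_]YYYYX   (s1,_)→(s0,_,right)
state=s0 head=0 tape=_[Y]YYYX   (s0,Y)→(s1,X,left)
state=s1 head=-1 tape=[_]XYYYX   (s1,_)→(s0,_,right)
state=s0 head=0 tape=_[X]YYYX   (s0,X)→(s1,Y,left)
state=s1 head=-1 tape=[_]YYYYX   (s1,_)→(s0,_,right)
state=s0 head=0 tape=_[Y]YYYX   (s0,Y)→(s1,X,left)
state=s1 head=-1 tape=[_]XYYYX   (s1,_)→(s0,_,right)
state=s0 head=0 tape=_[X]YYYX
After 10 steps: state s0, head at 0, tape XYYYX.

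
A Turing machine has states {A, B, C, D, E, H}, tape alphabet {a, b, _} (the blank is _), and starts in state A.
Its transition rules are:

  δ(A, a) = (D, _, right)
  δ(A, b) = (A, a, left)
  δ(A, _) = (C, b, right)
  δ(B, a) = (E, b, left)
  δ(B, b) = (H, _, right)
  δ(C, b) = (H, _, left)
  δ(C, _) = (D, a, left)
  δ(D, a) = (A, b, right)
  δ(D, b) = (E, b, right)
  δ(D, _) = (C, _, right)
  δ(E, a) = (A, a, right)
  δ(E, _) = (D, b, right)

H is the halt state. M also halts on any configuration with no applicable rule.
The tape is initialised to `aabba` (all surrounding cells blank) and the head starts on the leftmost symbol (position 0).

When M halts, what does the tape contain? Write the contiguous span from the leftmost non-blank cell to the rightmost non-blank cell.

baaba

state=A head=0 tape=[a]abba   (A,a)→(D,_,right)
state=D head=1 tape=_[a]bba   (D,a)→(A,b,right)
state=A head=2 tape=_b[b]ba   (A,b)→(A,a,left)
state=A head=1 tape=_[b]aba   (A,b)→(A,a,left)
state=A head=0 tape=[_]aaba   (A,_)→(C,b,right)
state=C head=1 tape=b[a]aba
The non-blank tape span at halt is baaba.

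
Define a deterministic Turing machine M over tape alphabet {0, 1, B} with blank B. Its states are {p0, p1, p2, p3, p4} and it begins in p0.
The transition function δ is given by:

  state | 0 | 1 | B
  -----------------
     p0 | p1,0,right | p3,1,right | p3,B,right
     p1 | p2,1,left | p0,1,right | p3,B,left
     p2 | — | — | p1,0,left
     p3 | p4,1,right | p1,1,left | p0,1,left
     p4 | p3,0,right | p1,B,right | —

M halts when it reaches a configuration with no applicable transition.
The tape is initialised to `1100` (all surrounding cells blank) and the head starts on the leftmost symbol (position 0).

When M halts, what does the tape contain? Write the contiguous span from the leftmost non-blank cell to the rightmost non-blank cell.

11111B1

state=p0 head=0 tape=[1]100BBB   (p0,1)→(p3,1,right)
state=p3 head=1 tape=1[1]00BBB   (p3,1)→(p1,1,left)
state=p1 head=0 tape=[1]100BBB   (p1,1)→(p0,1,right)
state=p0 head=1 tape=1[1]00BBB   (p0,1)→(p3,1,right)
state=p3 head=2 tape=11[0]0BBB   (p3,0)→(p4,1,right)
state=p4 head=3 tape=111[0]BBB   (p4,0)→(p3,0,right)
state=p3 head=4 tape=1110[B]BB   (p3,B)→(p0,1,left)
state=p0 head=3 tape=111[0]1BB   (p0,0)→(p1,0,right)
state=p1 head=4 tape=1110[1]BB   (p1,1)→(p0,1,right)
state=p0 head=5 tape=11101[B]B   (p0,B)→(p3,B,right)
state=p3 head=6 tape=11101B[B]   (p3,B)→(p0,1,left)
state=p0 head=5 tape=11101[B]1   (p0,B)→(p3,B,right)
state=p3 head=6 tape=11101B[1]   (p3,1)→(p1,1,left)
state=p1 head=5 tape=11101[B]1   (p1,B)→(p3,B,left)
state=p3 head=4 tape=1110[1]B1   (p3,1)→(p1,1,left)
state=p1 head=3 tape=111[0]1B1   (p1,0)→(p2,1,left)
state=p2 head=2 tape=11[1]11B1
The non-blank tape span at halt is 11111B1.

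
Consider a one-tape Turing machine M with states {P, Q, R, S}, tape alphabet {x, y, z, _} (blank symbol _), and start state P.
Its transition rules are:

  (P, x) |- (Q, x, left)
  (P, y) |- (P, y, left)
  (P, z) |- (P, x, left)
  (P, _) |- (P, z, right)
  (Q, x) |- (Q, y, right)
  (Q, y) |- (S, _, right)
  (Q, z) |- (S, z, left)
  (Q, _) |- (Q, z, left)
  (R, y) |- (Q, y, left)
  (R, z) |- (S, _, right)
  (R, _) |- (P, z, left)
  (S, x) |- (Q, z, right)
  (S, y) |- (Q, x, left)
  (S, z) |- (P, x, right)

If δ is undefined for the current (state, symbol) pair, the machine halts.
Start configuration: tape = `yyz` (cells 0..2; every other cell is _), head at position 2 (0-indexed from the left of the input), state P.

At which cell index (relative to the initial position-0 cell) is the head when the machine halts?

-3

state=P head=2 tape=___yy[z]   (P,z)→(P,x,left)
state=P head=1 tape=___y[y]x   (P,y)→(P,y,left)
state=P head=0 tape=___[y]yx   (P,y)→(P,y,left)
state=P head=-1 tape=__[_]yyx   (P,_)→(P,z,right)
state=P head=0 tape=__z[y]yx   (P,y)→(P,y,left)
state=P head=-1 tape=__[z]yyx   (P,z)→(P,x,left)
state=P head=-2 tape=_[_]xyyx   (P,_)→(P,z,right)
state=P head=-1 tape=_z[x]yyx   (P,x)→(Q,x,left)
state=Q head=-2 tape=_[z]xyyx   (Q,z)→(S,z,left)
state=S head=-3 tape=[_]zxyyx
At halt the head is at cell -3.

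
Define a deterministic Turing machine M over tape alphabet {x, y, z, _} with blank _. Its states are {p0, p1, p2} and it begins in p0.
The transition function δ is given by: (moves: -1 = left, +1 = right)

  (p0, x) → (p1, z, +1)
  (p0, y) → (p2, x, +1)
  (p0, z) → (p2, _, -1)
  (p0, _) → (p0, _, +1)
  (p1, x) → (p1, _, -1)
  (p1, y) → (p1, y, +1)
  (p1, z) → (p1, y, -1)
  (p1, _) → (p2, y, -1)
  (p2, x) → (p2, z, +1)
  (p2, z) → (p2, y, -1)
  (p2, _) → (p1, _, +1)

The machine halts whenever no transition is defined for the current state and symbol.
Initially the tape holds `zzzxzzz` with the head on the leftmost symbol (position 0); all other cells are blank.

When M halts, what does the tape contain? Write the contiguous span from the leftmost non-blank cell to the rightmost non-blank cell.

yyyyzzz

state=p0 head=0 tape=_[z]zzxzzz   (p0,z)→(p2,_,-1)
state=p2 head=-1 tape=[_]_zzxzzz   (p2,_)→(p1,_,+1)
state=p1 head=0 tape=_[_]zzxzzz   (p1,_)→(p2,y,-1)
state=p2 head=-1 tape=[_]yzzxzzz   (p2,_)→(p1,_,+1)
state=p1 head=0 tape=_[y]zzxzzz   (p1,y)→(p1,y,+1)
state=p1 head=1 tape=_y[z]zxzzz   (p1,z)→(p1,y,-1)
state=p1 head=0 tape=_[y]yzxzzz   (p1,y)→(p1,y,+1)
state=p1 head=1 tape=_y[y]zxzzz   (p1,y)→(p1,y,+1)
state=p1 head=2 tape=_yy[z]xzzz   (p1,z)→(p1,y,-1)
state=p1 head=1 tape=_y[y]yxzzz   (p1,y)→(p1,y,+1)
state=p1 head=2 tape=_yy[y]xzzz   (p1,y)→(p1,y,+1)
state=p1 head=3 tape=_yyy[x]zzz   (p1,x)→(p1,_,-1)
state=p1 head=2 tape=_yy[y]_zzz   (p1,y)→(p1,y,+1)
state=p1 head=3 tape=_yyy[_]zzz   (p1,_)→(p2,y,-1)
state=p2 head=2 tape=_yy[y]yzzz
The non-blank tape span at halt is yyyyzzz.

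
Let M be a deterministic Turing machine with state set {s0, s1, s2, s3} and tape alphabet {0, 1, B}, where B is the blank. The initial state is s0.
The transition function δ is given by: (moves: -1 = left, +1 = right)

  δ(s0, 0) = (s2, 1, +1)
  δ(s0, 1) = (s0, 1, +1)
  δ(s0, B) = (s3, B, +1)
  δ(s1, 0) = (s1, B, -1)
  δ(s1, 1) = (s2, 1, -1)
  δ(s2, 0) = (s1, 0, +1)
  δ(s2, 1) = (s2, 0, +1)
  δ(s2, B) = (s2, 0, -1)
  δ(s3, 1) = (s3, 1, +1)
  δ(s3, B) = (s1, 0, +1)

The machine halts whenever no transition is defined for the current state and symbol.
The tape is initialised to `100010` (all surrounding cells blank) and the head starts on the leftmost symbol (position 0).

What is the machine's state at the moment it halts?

state=s0 head=0 tape=B[1]00010   (s0,1)→(s0,1,+1)
state=s0 head=1 tape=B1[0]0010   (s0,0)→(s2,1,+1)
state=s2 head=2 tape=B11[0]010   (s2,0)→(s1,0,+1)
state=s1 head=3 tape=B110[0]10   (s1,0)→(s1,B,-1)
state=s1 head=2 tape=B11[0]B10   (s1,0)→(s1,B,-1)
state=s1 head=1 tape=B1[1]BB10   (s1,1)→(s2,1,-1)
state=s2 head=0 tape=B[1]1BB10   (s2,1)→(s2,0,+1)
state=s2 head=1 tape=B0[1]BB10   (s2,1)→(s2,0,+1)
state=s2 head=2 tape=B00[B]B10   (s2,B)→(s2,0,-1)
state=s2 head=1 tape=B0[0]0B10   (s2,0)→(s1,0,+1)
state=s1 head=2 tape=B00[0]B10   (s1,0)→(s1,B,-1)
state=s1 head=1 tape=B0[0]BB10   (s1,0)→(s1,B,-1)
state=s1 head=0 tape=B[0]BBB10   (s1,0)→(s1,B,-1)
state=s1 head=-1 tape=[B]BBBB10
No transition is defined for (s1, B); M halts in state s1.

s1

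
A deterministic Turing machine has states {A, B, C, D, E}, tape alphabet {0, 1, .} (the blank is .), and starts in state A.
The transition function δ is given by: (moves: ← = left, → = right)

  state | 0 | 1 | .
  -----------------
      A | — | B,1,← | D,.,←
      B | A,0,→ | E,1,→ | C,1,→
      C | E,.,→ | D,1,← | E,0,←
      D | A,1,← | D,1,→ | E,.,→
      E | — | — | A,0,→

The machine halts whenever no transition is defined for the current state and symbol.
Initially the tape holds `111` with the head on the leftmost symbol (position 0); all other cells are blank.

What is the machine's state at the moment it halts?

E

state=A head=0 tape=.[1]11...   (A,1)→(B,1,←)
state=B head=-1 tape=[.]111...   (B,.)→(C,1,→)
state=C head=0 tape=1[1]11...   (C,1)→(D,1,←)
state=D head=-1 tape=[1]111...   (D,1)→(D,1,→)
state=D head=0 tape=1[1]11...   (D,1)→(D,1,→)
state=D head=1 tape=11[1]1...   (D,1)→(D,1,→)
state=D head=2 tape=111[1]...   (D,1)→(D,1,→)
state=D head=3 tape=1111[.]..   (D,.)→(E,.,→)
state=E head=4 tape=1111.[.].   (E,.)→(A,0,→)
state=A head=5 tape=1111.0[.]   (A,.)→(D,.,←)
state=D head=4 tape=1111.[0].   (D,0)→(A,1,←)
state=A head=3 tape=1111[.]1.   (A,.)→(D,.,←)
state=D head=2 tape=111[1].1.   (D,1)→(D,1,→)
state=D head=3 tape=1111[.]1.   (D,.)→(E,.,→)
state=E head=4 tape=1111.[1].
No transition is defined for (E, 1); M halts in state E.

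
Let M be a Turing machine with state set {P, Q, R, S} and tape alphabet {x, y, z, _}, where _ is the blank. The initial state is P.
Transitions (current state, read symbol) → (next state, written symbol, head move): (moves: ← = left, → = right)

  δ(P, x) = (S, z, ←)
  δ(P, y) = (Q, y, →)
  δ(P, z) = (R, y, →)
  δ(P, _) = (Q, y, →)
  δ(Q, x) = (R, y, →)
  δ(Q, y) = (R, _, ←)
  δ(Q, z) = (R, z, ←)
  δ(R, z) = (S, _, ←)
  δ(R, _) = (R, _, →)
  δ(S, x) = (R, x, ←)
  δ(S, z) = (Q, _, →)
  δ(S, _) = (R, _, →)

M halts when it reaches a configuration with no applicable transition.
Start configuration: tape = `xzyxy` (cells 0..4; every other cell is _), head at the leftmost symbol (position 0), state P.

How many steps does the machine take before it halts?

P | _[x]zyxy   read x → write z, move ←, go to S
S | [_]zzyxy   read _ → write _, move →, go to R
R | _[z]zyxy   read z → write _, move ←, go to S
S | [_]_zyxy   read _ → write _, move →, go to R
R | _[_]zyxy   read _ → write _, move →, go to R
R | __[z]yxy   read z → write _, move ←, go to S
S | _[_]_yxy   read _ → write _, move →, go to R
R | __[_]yxy   read _ → write _, move →, go to R
R | ___[y]xy
M halts after 8 transitions.

8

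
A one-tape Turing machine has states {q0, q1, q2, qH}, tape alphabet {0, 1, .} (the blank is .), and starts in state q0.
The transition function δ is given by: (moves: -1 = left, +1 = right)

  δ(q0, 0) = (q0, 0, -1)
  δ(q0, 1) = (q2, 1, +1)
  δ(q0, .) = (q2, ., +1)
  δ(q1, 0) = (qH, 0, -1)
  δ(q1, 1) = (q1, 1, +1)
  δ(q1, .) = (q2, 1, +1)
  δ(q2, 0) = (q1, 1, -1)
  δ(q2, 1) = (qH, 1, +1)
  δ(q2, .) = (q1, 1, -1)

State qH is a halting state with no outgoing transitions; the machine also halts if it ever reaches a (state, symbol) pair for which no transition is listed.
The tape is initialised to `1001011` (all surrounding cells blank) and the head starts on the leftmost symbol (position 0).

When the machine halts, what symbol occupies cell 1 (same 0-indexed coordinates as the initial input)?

1

state=q0 head=0 tape=[1]001011   (q0,1)→(q2,1,+1)
state=q2 head=1 tape=1[0]01011   (q2,0)→(q1,1,-1)
state=q1 head=0 tape=[1]101011   (q1,1)→(q1,1,+1)
state=q1 head=1 tape=1[1]01011   (q1,1)→(q1,1,+1)
state=q1 head=2 tape=11[0]1011   (q1,0)→(qH,0,-1)
state=qH head=1 tape=1[1]01011
Cell 1 holds 1 when M halts.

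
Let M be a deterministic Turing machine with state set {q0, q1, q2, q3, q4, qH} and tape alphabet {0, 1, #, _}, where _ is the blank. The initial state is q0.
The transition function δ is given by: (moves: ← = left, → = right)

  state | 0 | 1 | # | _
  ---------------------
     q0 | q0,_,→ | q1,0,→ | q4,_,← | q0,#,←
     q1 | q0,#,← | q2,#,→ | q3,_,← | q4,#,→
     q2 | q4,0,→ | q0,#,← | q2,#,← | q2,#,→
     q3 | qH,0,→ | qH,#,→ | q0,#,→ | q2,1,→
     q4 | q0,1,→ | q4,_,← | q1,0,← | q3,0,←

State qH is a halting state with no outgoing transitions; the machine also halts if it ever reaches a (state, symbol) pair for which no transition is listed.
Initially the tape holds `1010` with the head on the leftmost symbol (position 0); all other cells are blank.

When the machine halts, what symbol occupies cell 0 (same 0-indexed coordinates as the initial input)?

q0 | _[1]010   read 1 → write 0, move →, go to q1
q1 | _0[0]10   read 0 → write #, move ←, go to q0
q0 | _[0]#10   read 0 → write _, move →, go to q0
q0 | __[#]10   read # → write _, move ←, go to q4
q4 | _[_]_10   read _ → write 0, move ←, go to q3
q3 | [_]0_10   read _ → write 1, move →, go to q2
q2 | 1[0]_10   read 0 → write 0, move →, go to q4
q4 | 10[_]10   read _ → write 0, move ←, go to q3
q3 | 1[0]010   read 0 → write 0, move →, go to qH
qH | 10[0]10
Cell 0 holds 0 when M halts.

0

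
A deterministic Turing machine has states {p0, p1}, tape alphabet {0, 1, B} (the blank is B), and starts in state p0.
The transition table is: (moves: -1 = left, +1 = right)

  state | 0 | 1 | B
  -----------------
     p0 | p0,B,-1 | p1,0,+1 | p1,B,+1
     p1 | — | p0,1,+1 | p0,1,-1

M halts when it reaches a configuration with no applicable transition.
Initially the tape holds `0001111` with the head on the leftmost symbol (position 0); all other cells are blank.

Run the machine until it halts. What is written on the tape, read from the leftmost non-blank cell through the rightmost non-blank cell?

1001111

state=p0 head=0 tape=B[0]001111   (p0,0)→(p0,B,-1)
state=p0 head=-1 tape=[B]B001111   (p0,B)→(p1,B,+1)
state=p1 head=0 tape=B[B]001111   (p1,B)→(p0,1,-1)
state=p0 head=-1 tape=[B]1001111   (p0,B)→(p1,B,+1)
state=p1 head=0 tape=B[1]001111   (p1,1)→(p0,1,+1)
state=p0 head=1 tape=B1[0]01111   (p0,0)→(p0,B,-1)
state=p0 head=0 tape=B[1]B01111   (p0,1)→(p1,0,+1)
state=p1 head=1 tape=B0[B]01111   (p1,B)→(p0,1,-1)
state=p0 head=0 tape=B[0]101111   (p0,0)→(p0,B,-1)
state=p0 head=-1 tape=[B]B101111   (p0,B)→(p1,B,+1)
state=p1 head=0 tape=B[B]101111   (p1,B)→(p0,1,-1)
state=p0 head=-1 tape=[B]1101111   (p0,B)→(p1,B,+1)
state=p1 head=0 tape=B[1]101111   (p1,1)→(p0,1,+1)
state=p0 head=1 tape=B1[1]01111   (p0,1)→(p1,0,+1)
state=p1 head=2 tape=B10[0]1111
The non-blank tape span at halt is 1001111.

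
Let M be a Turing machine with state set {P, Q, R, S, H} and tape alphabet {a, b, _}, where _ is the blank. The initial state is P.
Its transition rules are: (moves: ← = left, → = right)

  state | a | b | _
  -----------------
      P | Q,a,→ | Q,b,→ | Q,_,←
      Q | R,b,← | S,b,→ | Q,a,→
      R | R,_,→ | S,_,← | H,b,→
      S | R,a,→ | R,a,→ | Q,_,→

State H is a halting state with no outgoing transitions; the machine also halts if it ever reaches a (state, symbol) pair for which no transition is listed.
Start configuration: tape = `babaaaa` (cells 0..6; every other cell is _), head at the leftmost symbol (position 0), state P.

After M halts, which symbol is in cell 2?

a

P | _[b]abaaaa__   read b → write b, move →, go to Q
Q | _b[a]baaaa__   read a → write b, move ←, go to R
R | _[b]bbaaaa__   read b → write _, move ←, go to S
S | [_]_bbaaaa__   read _ → write _, move →, go to Q
Q | _[_]bbaaaa__   read _ → write a, move →, go to Q
Q | _a[b]baaaa__   read b → write b, move →, go to S
S | _ab[b]aaaa__   read b → write a, move →, go to R
R | _aba[a]aaa__   read a → write _, move →, go to R
R | _aba_[a]aa__   read a → write _, move →, go to R
R | _aba__[a]a__   read a → write _, move →, go to R
R | _aba___[a]__   read a → write _, move →, go to R
R | _aba____[_]_   read _ → write b, move →, go to H
H | _aba____b[_]
Cell 2 holds a when M halts.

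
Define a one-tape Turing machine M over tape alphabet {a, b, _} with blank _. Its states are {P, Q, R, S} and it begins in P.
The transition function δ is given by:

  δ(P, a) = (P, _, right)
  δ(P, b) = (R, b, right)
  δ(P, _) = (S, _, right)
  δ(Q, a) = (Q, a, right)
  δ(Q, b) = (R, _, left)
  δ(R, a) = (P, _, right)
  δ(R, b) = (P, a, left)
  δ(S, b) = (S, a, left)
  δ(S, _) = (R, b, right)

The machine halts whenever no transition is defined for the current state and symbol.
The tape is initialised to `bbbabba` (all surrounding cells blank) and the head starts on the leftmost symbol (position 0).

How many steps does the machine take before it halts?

13

state=P head=0 tape=[b]bbabba___   (P,b)→(R,b,right)
state=R head=1 tape=b[b]babba___   (R,b)→(P,a,left)
state=P head=0 tape=[b]ababba___   (P,b)→(R,b,right)
state=R head=1 tape=b[a]babba___   (R,a)→(P,_,right)
state=P head=2 tape=b_[b]abba___   (P,b)→(R,b,right)
state=R head=3 tape=b_b[a]bba___   (R,a)→(P,_,right)
state=P head=4 tape=b_b_[b]ba___   (P,b)→(R,b,right)
state=R head=5 tape=b_b_b[b]a___   (R,b)→(P,a,left)
state=P head=4 tape=b_b_[b]aa___   (P,b)→(R,b,right)
state=R head=5 tape=b_b_b[a]a___   (R,a)→(P,_,right)
state=P head=6 tape=b_b_b_[a]___   (P,a)→(P,_,right)
state=P head=7 tape=b_b_b__[_]__   (P,_)→(S,_,right)
state=S head=8 tape=b_b_b___[_]_   (S,_)→(R,b,right)
state=R head=9 tape=b_b_b___b[_]
M halts after 13 transitions.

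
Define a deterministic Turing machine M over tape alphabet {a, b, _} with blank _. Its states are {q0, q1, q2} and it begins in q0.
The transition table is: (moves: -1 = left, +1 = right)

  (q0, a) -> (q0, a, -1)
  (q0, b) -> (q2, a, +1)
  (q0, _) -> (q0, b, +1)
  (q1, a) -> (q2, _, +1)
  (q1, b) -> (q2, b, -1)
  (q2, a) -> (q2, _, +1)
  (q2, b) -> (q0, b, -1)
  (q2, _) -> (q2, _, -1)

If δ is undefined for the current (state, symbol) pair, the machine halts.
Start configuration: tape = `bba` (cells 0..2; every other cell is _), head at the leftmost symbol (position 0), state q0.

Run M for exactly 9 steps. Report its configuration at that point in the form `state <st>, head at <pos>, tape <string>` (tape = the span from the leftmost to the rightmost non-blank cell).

state q0, head at 1, tape abba

state=q0 head=0 tape=_[b]ba   (q0,b)→(q2,a,+1)
state=q2 head=1 tape=_a[b]a   (q2,b)→(q0,b,-1)
state=q0 head=0 tape=_[a]ba   (q0,a)→(q0,a,-1)
state=q0 head=-1 tape=[_]aba   (q0,_)→(q0,b,+1)
state=q0 head=0 tape=b[a]ba   (q0,a)→(q0,a,-1)
state=q0 head=-1 tape=[b]aba   (q0,b)→(q2,a,+1)
state=q2 head=0 tape=a[a]ba   (q2,a)→(q2,_,+1)
state=q2 head=1 tape=a_[b]a   (q2,b)→(q0,b,-1)
state=q0 head=0 tape=a[_]ba   (q0,_)→(q0,b,+1)
state=q0 head=1 tape=ab[b]a
After 9 steps: state q0, head at 1, tape abba.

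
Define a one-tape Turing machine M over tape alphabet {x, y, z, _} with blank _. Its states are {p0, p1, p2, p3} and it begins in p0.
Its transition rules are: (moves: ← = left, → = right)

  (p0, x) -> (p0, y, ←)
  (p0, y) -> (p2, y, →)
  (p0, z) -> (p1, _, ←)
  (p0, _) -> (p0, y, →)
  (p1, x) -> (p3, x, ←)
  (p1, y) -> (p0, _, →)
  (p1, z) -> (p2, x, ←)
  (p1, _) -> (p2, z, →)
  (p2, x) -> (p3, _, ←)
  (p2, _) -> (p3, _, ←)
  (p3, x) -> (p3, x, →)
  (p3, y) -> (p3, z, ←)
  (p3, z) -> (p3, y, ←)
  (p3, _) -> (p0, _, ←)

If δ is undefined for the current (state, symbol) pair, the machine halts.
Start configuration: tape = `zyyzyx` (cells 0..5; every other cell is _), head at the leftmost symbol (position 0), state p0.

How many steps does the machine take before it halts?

state=p0 head=0 tape=_____[z]yyzyx   (p0,z)→(p1,_,←)
state=p1 head=-1 tape=____[_]_yyzyx   (p1,_)→(p2,z,→)
state=p2 head=0 tape=____z[_]yyzyx   (p2,_)→(p3,_,←)
state=p3 head=-1 tape=____[z]_yyzyx   (p3,z)→(p3,y,←)
state=p3 head=-2 tape=___[_]y_yyzyx   (p3,_)→(p0,_,←)
state=p0 head=-3 tape=__[_]_y_yyzyx   (p0,_)→(p0,y,→)
state=p0 head=-2 tape=__y[_]y_yyzyx   (p0,_)→(p0,y,→)
state=p0 head=-1 tape=__yy[y]_yyzyx   (p0,y)→(p2,y,→)
state=p2 head=0 tape=__yyy[_]yyzyx   (p2,_)→(p3,_,←)
state=p3 head=-1 tape=__yy[y]_yyzyx   (p3,y)→(p3,z,←)
state=p3 head=-2 tape=__y[y]z_yyzyx   (p3,y)→(p3,z,←)
state=p3 head=-3 tape=__[y]zz_yyzyx   (p3,y)→(p3,z,←)
state=p3 head=-4 tape=_[_]zzz_yyzyx   (p3,_)→(p0,_,←)
state=p0 head=-5 tape=[_]_zzz_yyzyx   (p0,_)→(p0,y,→)
state=p0 head=-4 tape=y[_]zzz_yyzyx   (p0,_)→(p0,y,→)
state=p0 head=-3 tape=yy[z]zz_yyzyx   (p0,z)→(p1,_,←)
state=p1 head=-4 tape=y[y]_zz_yyzyx   (p1,y)→(p0,_,→)
state=p0 head=-3 tape=y_[_]zz_yyzyx   (p0,_)→(p0,y,→)
state=p0 head=-2 tape=y_y[z]z_yyzyx   (p0,z)→(p1,_,←)
state=p1 head=-3 tape=y_[y]_z_yyzyx   (p1,y)→(p0,_,→)
state=p0 head=-2 tape=y__[_]z_yyzyx   (p0,_)→(p0,y,→)
state=p0 head=-1 tape=y__y[z]_yyzyx   (p0,z)→(p1,_,←)
state=p1 head=-2 tape=y__[y]__yyzyx   (p1,y)→(p0,_,→)
state=p0 head=-1 tape=y___[_]_yyzyx   (p0,_)→(p0,y,→)
state=p0 head=0 tape=y___y[_]yyzyx   (p0,_)→(p0,y,→)
state=p0 head=1 tape=y___yy[y]yzyx   (p0,y)→(p2,y,→)
state=p2 head=2 tape=y___yyy[y]zyx
M halts after 26 transitions.

26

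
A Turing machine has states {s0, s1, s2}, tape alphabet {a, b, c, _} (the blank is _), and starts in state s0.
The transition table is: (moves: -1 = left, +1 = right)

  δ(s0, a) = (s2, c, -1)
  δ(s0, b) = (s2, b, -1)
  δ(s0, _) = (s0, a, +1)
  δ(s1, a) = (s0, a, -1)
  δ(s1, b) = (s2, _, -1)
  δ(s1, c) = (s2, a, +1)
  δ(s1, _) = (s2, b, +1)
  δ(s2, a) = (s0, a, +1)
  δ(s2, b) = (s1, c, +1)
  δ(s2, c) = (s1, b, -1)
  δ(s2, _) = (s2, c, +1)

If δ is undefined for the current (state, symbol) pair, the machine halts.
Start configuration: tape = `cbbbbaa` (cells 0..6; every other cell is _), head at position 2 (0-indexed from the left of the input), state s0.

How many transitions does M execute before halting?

16

s0 | _cb[b]bbaa   read b → write b, move -1, go to s2
s2 | _c[b]bbbaa   read b → write c, move +1, go to s1
s1 | _cc[b]bbaa   read b → write _, move -1, go to s2
s2 | _c[c]_bbaa   read c → write b, move -1, go to s1
s1 | _[c]b_bbaa   read c → write a, move +1, go to s2
s2 | _a[b]_bbaa   read b → write c, move +1, go to s1
s1 | _ac[_]bbaa   read _ → write b, move +1, go to s2
s2 | _acb[b]baa   read b → write c, move +1, go to s1
s1 | _acbc[b]aa   read b → write _, move -1, go to s2
s2 | _acb[c]_aa   read c → write b, move -1, go to s1
s1 | _ac[b]b_aa   read b → write _, move -1, go to s2
s2 | _a[c]_b_aa   read c → write b, move -1, go to s1
s1 | _[a]b_b_aa   read a → write a, move -1, go to s0
s0 | [_]ab_b_aa   read _ → write a, move +1, go to s0
s0 | a[a]b_b_aa   read a → write c, move -1, go to s2
s2 | [a]cb_b_aa   read a → write a, move +1, go to s0
s0 | a[c]b_b_aa
M halts after 16 transitions.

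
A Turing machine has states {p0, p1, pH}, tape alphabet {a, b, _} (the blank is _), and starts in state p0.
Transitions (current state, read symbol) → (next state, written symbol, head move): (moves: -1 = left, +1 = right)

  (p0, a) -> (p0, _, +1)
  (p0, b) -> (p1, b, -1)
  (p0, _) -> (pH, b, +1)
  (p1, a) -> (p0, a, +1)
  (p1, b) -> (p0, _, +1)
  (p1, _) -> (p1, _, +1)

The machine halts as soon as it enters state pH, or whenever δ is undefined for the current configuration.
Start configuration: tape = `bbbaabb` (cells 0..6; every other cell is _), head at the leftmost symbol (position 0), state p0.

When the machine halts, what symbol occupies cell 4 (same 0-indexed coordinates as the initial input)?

_

p0 | _[b]bbaabb__   read b → write b, move -1, go to p1
p1 | [_]bbbaabb__   read _ → write _, move +1, go to p1
p1 | _[b]bbaabb__   read b → write _, move +1, go to p0
p0 | __[b]baabb__   read b → write b, move -1, go to p1
p1 | _[_]bbaabb__   read _ → write _, move +1, go to p1
p1 | __[b]baabb__   read b → write _, move +1, go to p0
p0 | ___[b]aabb__   read b → write b, move -1, go to p1
p1 | __[_]baabb__   read _ → write _, move +1, go to p1
p1 | ___[b]aabb__   read b → write _, move +1, go to p0
p0 | ____[a]abb__   read a → write _, move +1, go to p0
p0 | _____[a]bb__   read a → write _, move +1, go to p0
p0 | ______[b]b__   read b → write b, move -1, go to p1
p1 | _____[_]bb__   read _ → write _, move +1, go to p1
p1 | ______[b]b__   read b → write _, move +1, go to p0
p0 | _______[b]__   read b → write b, move -1, go to p1
p1 | ______[_]b__   read _ → write _, move +1, go to p1
p1 | _______[b]__   read b → write _, move +1, go to p0
p0 | ________[_]_   read _ → write b, move +1, go to pH
pH | ________b[_]
Cell 4 holds _ when M halts.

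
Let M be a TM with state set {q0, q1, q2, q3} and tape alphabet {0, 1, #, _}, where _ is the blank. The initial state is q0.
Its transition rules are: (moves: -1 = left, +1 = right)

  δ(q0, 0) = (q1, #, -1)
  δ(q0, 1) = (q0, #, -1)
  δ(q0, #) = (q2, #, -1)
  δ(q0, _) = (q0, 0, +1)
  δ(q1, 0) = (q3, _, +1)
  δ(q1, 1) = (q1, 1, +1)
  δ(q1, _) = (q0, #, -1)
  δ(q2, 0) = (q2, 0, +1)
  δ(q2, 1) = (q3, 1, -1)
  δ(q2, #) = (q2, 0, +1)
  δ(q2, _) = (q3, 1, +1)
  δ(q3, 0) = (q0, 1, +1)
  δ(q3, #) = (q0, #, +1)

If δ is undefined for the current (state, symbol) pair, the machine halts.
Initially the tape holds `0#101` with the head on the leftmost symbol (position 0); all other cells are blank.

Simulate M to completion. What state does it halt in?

q3

state=q0 head=0 tape=__[0]#101__   (q0,0)→(q1,#,-1)
state=q1 head=-1 tape=_[_]##101__   (q1,_)→(q0,#,-1)
state=q0 head=-2 tape=[_]###101__   (q0,_)→(q0,0,+1)
state=q0 head=-1 tape=0[#]##101__   (q0,#)→(q2,#,-1)
state=q2 head=-2 tape=[0]###101__   (q2,0)→(q2,0,+1)
state=q2 head=-1 tape=0[#]##101__   (q2,#)→(q2,0,+1)
state=q2 head=0 tape=00[#]#101__   (q2,#)→(q2,0,+1)
state=q2 head=1 tape=000[#]101__   (q2,#)→(q2,0,+1)
state=q2 head=2 tape=0000[1]01__   (q2,1)→(q3,1,-1)
state=q3 head=1 tape=000[0]101__   (q3,0)→(q0,1,+1)
state=q0 head=2 tape=0001[1]01__   (q0,1)→(q0,#,-1)
state=q0 head=1 tape=000[1]#01__   (q0,1)→(q0,#,-1)
state=q0 head=0 tape=00[0]##01__   (q0,0)→(q1,#,-1)
state=q1 head=-1 tape=0[0]###01__   (q1,0)→(q3,_,+1)
state=q3 head=0 tape=0_[#]##01__   (q3,#)→(q0,#,+1)
state=q0 head=1 tape=0_#[#]#01__   (q0,#)→(q2,#,-1)
state=q2 head=0 tape=0_[#]##01__   (q2,#)→(q2,0,+1)
state=q2 head=1 tape=0_0[#]#01__   (q2,#)→(q2,0,+1)
state=q2 head=2 tape=0_00[#]01__   (q2,#)→(q2,0,+1)
state=q2 head=3 tape=0_000[0]1__   (q2,0)→(q2,0,+1)
state=q2 head=4 tape=0_0000[1]__   (q2,1)→(q3,1,-1)
state=q3 head=3 tape=0_000[0]1__   (q3,0)→(q0,1,+1)
state=q0 head=4 tape=0_0001[1]__   (q0,1)→(q0,#,-1)
state=q0 head=3 tape=0_000[1]#__   (q0,1)→(q0,#,-1)
state=q0 head=2 tape=0_00[0]##__   (q0,0)→(q1,#,-1)
state=q1 head=1 tape=0_0[0]###__   (q1,0)→(q3,_,+1)
state=q3 head=2 tape=0_0_[#]##__   (q3,#)→(q0,#,+1)
state=q0 head=3 tape=0_0_#[#]#__   (q0,#)→(q2,#,-1)
state=q2 head=2 tape=0_0_[#]##__   (q2,#)→(q2,0,+1)
state=q2 head=3 tape=0_0_0[#]#__   (q2,#)→(q2,0,+1)
state=q2 head=4 tape=0_0_00[#]__   (q2,#)→(q2,0,+1)
state=q2 head=5 tape=0_0_000[_]_   (q2,_)→(q3,1,+1)
state=q3 head=6 tape=0_0_0001[_]
No transition is defined for (q3, _); M halts in state q3.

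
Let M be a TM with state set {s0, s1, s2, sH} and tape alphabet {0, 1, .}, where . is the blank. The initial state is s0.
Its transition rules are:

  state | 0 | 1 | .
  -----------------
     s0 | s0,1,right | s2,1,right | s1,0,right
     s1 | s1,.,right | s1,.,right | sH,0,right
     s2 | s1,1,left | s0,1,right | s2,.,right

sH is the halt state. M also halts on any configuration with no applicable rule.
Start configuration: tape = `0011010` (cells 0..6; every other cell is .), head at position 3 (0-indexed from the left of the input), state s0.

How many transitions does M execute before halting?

state=s0 head=3 tape=001[1]010..   (s0,1)→(s2,1,right)
state=s2 head=4 tape=0011[0]10..   (s2,0)→(s1,1,left)
state=s1 head=3 tape=001[1]110..   (s1,1)→(s1,.,right)
state=s1 head=4 tape=001.[1]10..   (s1,1)→(s1,.,right)
state=s1 head=5 tape=001..[1]0..   (s1,1)→(s1,.,right)
state=s1 head=6 tape=001...[0]..   (s1,0)→(s1,.,right)
state=s1 head=7 tape=001....[.].   (s1,.)→(sH,0,right)
state=sH head=8 tape=001....0[.]
M halts after 7 transitions.

7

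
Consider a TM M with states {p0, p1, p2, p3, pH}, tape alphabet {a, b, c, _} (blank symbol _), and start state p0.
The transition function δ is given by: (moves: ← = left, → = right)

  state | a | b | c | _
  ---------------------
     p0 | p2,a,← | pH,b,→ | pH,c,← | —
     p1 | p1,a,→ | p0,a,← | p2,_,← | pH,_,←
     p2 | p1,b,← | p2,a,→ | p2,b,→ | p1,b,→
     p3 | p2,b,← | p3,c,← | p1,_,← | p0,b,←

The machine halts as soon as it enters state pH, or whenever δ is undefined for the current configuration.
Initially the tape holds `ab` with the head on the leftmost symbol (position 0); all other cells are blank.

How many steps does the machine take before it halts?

state=p0 head=0 tape=__[a]b_   (p0,a)→(p2,a,←)
state=p2 head=-1 tape=_[_]ab_   (p2,_)→(p1,b,→)
state=p1 head=0 tape=_b[a]b_   (p1,a)→(p1,a,→)
state=p1 head=1 tape=_ba[b]_   (p1,b)→(p0,a,←)
state=p0 head=0 tape=_b[a]a_   (p0,a)→(p2,a,←)
state=p2 head=-1 tape=_[b]aa_   (p2,b)→(p2,a,→)
state=p2 head=0 tape=_a[a]a_   (p2,a)→(p1,b,←)
state=p1 head=-1 tape=_[a]ba_   (p1,a)→(p1,a,→)
state=p1 head=0 tape=_a[b]a_   (p1,b)→(p0,a,←)
state=p0 head=-1 tape=_[a]aa_   (p0,a)→(p2,a,←)
state=p2 head=-2 tape=[_]aaa_   (p2,_)→(p1,b,→)
state=p1 head=-1 tape=b[a]aa_   (p1,a)→(p1,a,→)
state=p1 head=0 tape=ba[a]a_   (p1,a)→(p1,a,→)
state=p1 head=1 tape=baa[a]_   (p1,a)→(p1,a,→)
state=p1 head=2 tape=baaa[_]   (p1,_)→(pH,_,←)
state=pH head=1 tape=baa[a]_
M halts after 15 transitions.

15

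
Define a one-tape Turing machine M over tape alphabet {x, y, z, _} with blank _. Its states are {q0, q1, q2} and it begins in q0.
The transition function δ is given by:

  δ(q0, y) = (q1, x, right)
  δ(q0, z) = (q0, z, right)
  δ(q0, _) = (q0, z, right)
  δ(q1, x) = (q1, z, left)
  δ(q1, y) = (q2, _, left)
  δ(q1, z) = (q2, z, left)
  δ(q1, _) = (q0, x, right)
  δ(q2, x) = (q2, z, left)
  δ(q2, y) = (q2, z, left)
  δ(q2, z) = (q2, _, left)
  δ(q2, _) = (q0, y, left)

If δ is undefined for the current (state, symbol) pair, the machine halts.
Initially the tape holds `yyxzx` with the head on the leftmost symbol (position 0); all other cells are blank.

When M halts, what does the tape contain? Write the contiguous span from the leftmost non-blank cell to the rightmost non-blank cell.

zxxzzzxzx

q0 | ____[y]yxzx   read y → write x, move right, go to q1
q1 | ____x[y]xzx   read y → write _, move left, go to q2
q2 | ____[x]_xzx   read x → write z, move left, go to q2
q2 | ___[_]z_xzx   read _ → write y, move left, go to q0
q0 | __[_]yz_xzx   read _ → write z, move right, go to q0
q0 | __z[y]z_xzx   read y → write x, move right, go to q1
q1 | __zx[z]_xzx   read z → write z, move left, go to q2
q2 | __z[x]z_xzx   read x → write z, move left, go to q2
q2 | __[z]zz_xzx   read z → write _, move left, go to q2
q2 | _[_]_zz_xzx   read _ → write y, move left, go to q0
q0 | [_]y_zz_xzx   read _ → write z, move right, go to q0
q0 | z[y]_zz_xzx   read y → write x, move right, go to q1
q1 | zx[_]zz_xzx   read _ → write x, move right, go to q0
q0 | zxx[z]z_xzx   read z → write z, move right, go to q0
q0 | zxxz[z]_xzx   read z → write z, move right, go to q0
q0 | zxxzz[_]xzx   read _ → write z, move right, go to q0
q0 | zxxzzz[x]zx
The non-blank tape span at halt is zxxzzzxzx.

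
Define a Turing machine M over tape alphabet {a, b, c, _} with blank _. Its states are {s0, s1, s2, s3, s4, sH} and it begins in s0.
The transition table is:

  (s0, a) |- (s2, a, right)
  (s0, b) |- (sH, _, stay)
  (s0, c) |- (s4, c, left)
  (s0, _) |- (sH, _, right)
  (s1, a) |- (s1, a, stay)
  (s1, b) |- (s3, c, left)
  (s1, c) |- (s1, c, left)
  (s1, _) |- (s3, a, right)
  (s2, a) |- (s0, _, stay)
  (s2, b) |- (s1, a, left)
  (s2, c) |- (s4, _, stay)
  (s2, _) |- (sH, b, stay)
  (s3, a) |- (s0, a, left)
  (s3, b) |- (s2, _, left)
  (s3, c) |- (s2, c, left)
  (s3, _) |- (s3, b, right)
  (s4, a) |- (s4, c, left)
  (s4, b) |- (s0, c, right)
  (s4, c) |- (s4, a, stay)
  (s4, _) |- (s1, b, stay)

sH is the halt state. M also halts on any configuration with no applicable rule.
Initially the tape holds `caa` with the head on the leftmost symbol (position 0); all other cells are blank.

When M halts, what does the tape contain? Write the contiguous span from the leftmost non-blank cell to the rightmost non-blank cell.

a_ccaa

state=s0 head=0 tape=___[c]aa   (s0,c)→(s4,c,left)
state=s4 head=-1 tape=__[_]caa   (s4,_)→(s1,b,stay)
state=s1 head=-1 tape=__[b]caa   (s1,b)→(s3,c,left)
state=s3 head=-2 tape=_[_]ccaa   (s3,_)→(s3,b,right)
state=s3 head=-1 tape=_b[c]caa   (s3,c)→(s2,c,left)
state=s2 head=-2 tape=_[b]ccaa   (s2,b)→(s1,a,left)
state=s1 head=-3 tape=[_]accaa   (s1,_)→(s3,a,right)
state=s3 head=-2 tape=a[a]ccaa   (s3,a)→(s0,a,left)
state=s0 head=-3 tape=[a]accaa   (s0,a)→(s2,a,right)
state=s2 head=-2 tape=a[a]ccaa   (s2,a)→(s0,_,stay)
state=s0 head=-2 tape=a[_]ccaa   (s0,_)→(sH,_,right)
state=sH head=-1 tape=a_[c]caa
The non-blank tape span at halt is a_ccaa.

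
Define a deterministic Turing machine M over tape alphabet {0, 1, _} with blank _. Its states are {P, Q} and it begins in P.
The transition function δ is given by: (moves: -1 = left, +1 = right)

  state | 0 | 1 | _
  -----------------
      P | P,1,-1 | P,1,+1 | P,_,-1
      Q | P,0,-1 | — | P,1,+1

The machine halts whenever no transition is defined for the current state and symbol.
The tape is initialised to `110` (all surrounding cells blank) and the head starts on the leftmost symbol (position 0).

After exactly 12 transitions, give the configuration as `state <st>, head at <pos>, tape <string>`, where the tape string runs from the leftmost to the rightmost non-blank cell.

P | [1]10_   read 1 → write 1, move +1, go to P
P | 1[1]0_   read 1 → write 1, move +1, go to P
P | 11[0]_   read 0 → write 1, move -1, go to P
P | 1[1]1_   read 1 → write 1, move +1, go to P
P | 11[1]_   read 1 → write 1, move +1, go to P
P | 111[_]   read _ → write _, move -1, go to P
P | 11[1]_   read 1 → write 1, move +1, go to P
P | 111[_]   read _ → write _, move -1, go to P
P | 11[1]_   read 1 → write 1, move +1, go to P
P | 111[_]   read _ → write _, move -1, go to P
P | 11[1]_   read 1 → write 1, move +1, go to P
P | 111[_]   read _ → write _, move -1, go to P
P | 11[1]_
After 12 steps: state P, head at 2, tape 111.

state P, head at 2, tape 111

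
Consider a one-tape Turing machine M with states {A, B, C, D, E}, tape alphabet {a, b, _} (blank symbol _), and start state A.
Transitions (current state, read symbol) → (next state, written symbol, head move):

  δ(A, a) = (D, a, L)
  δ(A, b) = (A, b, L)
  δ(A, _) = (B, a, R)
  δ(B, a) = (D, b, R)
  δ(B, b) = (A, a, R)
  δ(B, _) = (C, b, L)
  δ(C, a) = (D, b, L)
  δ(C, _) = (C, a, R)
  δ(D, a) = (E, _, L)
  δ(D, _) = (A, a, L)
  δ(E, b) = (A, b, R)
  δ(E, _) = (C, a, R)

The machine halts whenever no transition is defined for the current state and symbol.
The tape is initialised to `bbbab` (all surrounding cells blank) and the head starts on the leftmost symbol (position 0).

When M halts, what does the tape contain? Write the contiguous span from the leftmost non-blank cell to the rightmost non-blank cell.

state=A head=0 tape=__[b]bbab   (A,b)→(A,b,L)
state=A head=-1 tape=_[_]bbbab   (A,_)→(B,a,R)
state=B head=0 tape=_a[b]bbab   (B,b)→(A,a,R)
state=A head=1 tape=_aa[b]bab   (A,b)→(A,b,L)
state=A head=0 tape=_a[a]bbab   (A,a)→(D,a,L)
state=D head=-1 tape=_[a]abbab   (D,a)→(E,_,L)
state=E head=-2 tape=[_]_abbab   (E,_)→(C,a,R)
state=C head=-1 tape=a[_]abbab   (C,_)→(C,a,R)
state=C head=0 tape=aa[a]bbab   (C,a)→(D,b,L)
state=D head=-1 tape=a[a]bbbab   (D,a)→(E,_,L)
state=E head=-2 tape=[a]_bbbab
The non-blank tape span at halt is a_bbbab.

a_bbbab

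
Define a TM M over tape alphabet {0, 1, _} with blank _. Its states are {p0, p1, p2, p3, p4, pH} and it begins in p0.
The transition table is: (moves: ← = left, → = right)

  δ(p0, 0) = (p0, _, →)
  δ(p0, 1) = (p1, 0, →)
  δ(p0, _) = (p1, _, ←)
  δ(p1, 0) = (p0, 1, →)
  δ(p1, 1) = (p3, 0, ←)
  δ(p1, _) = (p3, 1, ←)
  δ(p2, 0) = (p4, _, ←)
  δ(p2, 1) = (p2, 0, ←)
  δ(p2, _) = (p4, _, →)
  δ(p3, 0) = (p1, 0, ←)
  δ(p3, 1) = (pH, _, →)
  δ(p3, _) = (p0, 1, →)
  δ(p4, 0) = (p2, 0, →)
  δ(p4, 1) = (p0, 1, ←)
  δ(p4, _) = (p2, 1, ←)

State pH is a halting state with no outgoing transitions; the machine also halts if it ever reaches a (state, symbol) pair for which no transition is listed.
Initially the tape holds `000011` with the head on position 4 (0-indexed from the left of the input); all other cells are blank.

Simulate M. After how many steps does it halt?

state=p0 head=4 tape=0000[1]1_   (p0,1)→(p1,0,→)
state=p1 head=5 tape=00000[1]_   (p1,1)→(p3,0,←)
state=p3 head=4 tape=0000[0]0_   (p3,0)→(p1,0,←)
state=p1 head=3 tape=000[0]00_   (p1,0)→(p0,1,→)
state=p0 head=4 tape=0001[0]0_   (p0,0)→(p0,_,→)
state=p0 head=5 tape=0001_[0]_   (p0,0)→(p0,_,→)
state=p0 head=6 tape=0001__[_]   (p0,_)→(p1,_,←)
state=p1 head=5 tape=0001_[_]_   (p1,_)→(p3,1,←)
state=p3 head=4 tape=0001[_]1_   (p3,_)→(p0,1,→)
state=p0 head=5 tape=00011[1]_   (p0,1)→(p1,0,→)
state=p1 head=6 tape=000110[_]   (p1,_)→(p3,1,←)
state=p3 head=5 tape=00011[0]1   (p3,0)→(p1,0,←)
state=p1 head=4 tape=0001[1]01   (p1,1)→(p3,0,←)
state=p3 head=3 tape=000[1]001   (p3,1)→(pH,_,→)
state=pH head=4 tape=000_[0]01
M halts after 14 transitions.

14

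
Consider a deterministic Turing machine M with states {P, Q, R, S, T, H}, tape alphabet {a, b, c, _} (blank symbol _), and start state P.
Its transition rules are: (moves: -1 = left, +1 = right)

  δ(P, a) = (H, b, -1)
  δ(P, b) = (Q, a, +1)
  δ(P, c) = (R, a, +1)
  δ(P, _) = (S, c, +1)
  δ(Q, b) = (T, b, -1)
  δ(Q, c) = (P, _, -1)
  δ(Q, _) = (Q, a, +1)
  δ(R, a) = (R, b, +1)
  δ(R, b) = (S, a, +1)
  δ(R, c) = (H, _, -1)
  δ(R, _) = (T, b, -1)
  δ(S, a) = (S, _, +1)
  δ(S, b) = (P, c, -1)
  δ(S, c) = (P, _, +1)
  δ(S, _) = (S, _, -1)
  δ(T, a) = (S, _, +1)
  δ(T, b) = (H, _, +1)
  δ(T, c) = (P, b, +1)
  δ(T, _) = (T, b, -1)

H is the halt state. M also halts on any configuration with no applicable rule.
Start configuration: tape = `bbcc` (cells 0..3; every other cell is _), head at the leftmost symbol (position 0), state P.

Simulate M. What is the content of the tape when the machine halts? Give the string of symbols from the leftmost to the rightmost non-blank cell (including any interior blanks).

c_a

state=P head=0 tape=[b]bcc   (P,b)→(Q,a,+1)
state=Q head=1 tape=a[b]cc   (Q,b)→(T,b,-1)
state=T head=0 tape=[a]bcc   (T,a)→(S,_,+1)
state=S head=1 tape=_[b]cc   (S,b)→(P,c,-1)
state=P head=0 tape=[_]ccc   (P,_)→(S,c,+1)
state=S head=1 tape=c[c]cc   (S,c)→(P,_,+1)
state=P head=2 tape=c_[c]c   (P,c)→(R,a,+1)
state=R head=3 tape=c_a[c]   (R,c)→(H,_,-1)
state=H head=2 tape=c_[a]_
The non-blank tape span at halt is c_a.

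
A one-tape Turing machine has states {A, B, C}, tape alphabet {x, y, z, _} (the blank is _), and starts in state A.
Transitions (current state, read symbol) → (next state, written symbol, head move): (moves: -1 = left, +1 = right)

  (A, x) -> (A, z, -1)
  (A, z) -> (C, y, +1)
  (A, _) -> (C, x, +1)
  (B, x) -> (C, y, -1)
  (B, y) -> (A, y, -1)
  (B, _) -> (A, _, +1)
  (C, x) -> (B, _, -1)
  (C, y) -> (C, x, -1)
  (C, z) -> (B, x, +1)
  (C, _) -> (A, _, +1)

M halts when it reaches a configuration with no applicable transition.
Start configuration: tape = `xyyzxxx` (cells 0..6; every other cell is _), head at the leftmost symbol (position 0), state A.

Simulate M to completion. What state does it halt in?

B

state=A head=0 tape=__[x]yyzxxx   (A,x)→(A,z,-1)
state=A head=-1 tape=_[_]zyyzxxx   (A,_)→(C,x,+1)
state=C head=0 tape=_x[z]yyzxxx   (C,z)→(B,x,+1)
state=B head=1 tape=_xx[y]yzxxx   (B,y)→(A,y,-1)
state=A head=0 tape=_x[x]yyzxxx   (A,x)→(A,z,-1)
state=A head=-1 tape=_[x]zyyzxxx   (A,x)→(A,z,-1)
state=A head=-2 tape=[_]zzyyzxxx   (A,_)→(C,x,+1)
state=C head=-1 tape=x[z]zyyzxxx   (C,z)→(B,x,+1)
state=B head=0 tape=xx[z]yyzxxx
No transition is defined for (B, z); M halts in state B.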